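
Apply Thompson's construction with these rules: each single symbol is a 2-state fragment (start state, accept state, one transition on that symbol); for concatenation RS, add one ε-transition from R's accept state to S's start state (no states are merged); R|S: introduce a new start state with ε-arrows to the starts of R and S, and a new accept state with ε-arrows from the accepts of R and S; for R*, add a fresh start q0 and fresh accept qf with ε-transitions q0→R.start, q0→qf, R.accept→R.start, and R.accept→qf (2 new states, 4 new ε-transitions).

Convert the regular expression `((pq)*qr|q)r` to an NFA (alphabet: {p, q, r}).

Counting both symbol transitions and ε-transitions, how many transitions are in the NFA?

18

Per subexpression:
Each of the 6 symbol leaves contributes 1 transition (1 symbol, 0 ε).
  pq : 3 transitions (2 symbol, 1 ε)
  (pq)* : 7 transitions (2 symbol, 5 ε)
  (pq)*qr : 11 transitions (4 symbol, 7 ε)
  (pq)*qr|q : 16 transitions (5 symbol, 11 ε)
  ((pq)*qr|q)r : 18 transitions (6 symbol, 12 ε)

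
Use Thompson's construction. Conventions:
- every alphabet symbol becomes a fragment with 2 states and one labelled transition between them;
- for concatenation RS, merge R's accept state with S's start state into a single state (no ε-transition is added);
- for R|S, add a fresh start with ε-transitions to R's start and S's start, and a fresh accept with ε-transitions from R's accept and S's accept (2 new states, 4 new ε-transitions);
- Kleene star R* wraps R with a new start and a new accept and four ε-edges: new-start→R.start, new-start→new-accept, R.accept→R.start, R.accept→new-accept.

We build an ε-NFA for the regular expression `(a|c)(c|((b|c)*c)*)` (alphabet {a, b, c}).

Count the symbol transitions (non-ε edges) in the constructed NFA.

Building bottom-up:
Each of the 6 symbol leaves contributes exactly 1 symbol transition.
  a|c = 2 symbol transitions
  b|c = 2 symbol transitions
  (b|c)* = 2 symbol transitions
  (b|c)*c = 3 symbol transitions
  ((b|c)*c)* = 3 symbol transitions
  c|((b|c)*c)* = 4 symbol transitions
  (a|c)(c|((b|c)*c)*) = 6 symbol transitions

6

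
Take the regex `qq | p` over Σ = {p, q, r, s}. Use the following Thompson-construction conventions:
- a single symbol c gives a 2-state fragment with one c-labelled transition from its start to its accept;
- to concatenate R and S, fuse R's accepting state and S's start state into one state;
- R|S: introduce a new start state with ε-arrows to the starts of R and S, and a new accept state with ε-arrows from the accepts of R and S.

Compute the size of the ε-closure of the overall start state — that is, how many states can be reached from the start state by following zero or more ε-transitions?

3

Work bottom-up. For each fragment F, track |ε-closure(F.start)| and whether F's accept lies in that closure (i.e. whether F accepts ε). A single-symbol fragment has closure size 1 and does not accept ε.
  qq → same as the first factor's closure: |ε-closure| = 1
  qq | p → |ε-closure| = 1 + 1 + 1 = 3 (the new accept is not ε-reachable since no branch accepts ε)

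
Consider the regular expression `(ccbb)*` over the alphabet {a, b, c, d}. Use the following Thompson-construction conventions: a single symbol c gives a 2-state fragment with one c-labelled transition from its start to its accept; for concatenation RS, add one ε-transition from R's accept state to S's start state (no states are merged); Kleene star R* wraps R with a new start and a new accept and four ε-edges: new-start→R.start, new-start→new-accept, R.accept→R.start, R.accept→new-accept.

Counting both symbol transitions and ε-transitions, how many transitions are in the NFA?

11

Bottom-up over the parse tree:
Each of the 4 symbol leaves contributes 1 transition (1 symbol, 0 ε).
  ccbb → 7 transitions (4 symbol, 3 ε)
  (ccbb)* → 11 transitions (4 symbol, 7 ε)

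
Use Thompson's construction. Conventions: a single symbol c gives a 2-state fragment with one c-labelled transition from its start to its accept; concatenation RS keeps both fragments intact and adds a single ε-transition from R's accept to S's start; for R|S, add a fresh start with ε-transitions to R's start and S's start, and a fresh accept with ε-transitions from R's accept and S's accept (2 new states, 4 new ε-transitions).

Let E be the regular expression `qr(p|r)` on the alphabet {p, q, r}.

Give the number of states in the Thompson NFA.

10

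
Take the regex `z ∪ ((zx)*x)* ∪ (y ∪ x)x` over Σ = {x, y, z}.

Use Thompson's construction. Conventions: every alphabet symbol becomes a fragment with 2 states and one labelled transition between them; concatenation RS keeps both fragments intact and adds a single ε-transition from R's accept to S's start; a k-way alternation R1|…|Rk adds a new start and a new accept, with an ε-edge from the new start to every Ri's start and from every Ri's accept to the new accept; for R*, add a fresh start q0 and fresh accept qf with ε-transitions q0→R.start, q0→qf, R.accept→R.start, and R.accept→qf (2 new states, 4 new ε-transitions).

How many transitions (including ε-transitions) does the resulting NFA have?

By structural recursion:
Each of the 7 symbol leaves contributes 1 transition (1 symbol, 0 ε).
  zx = 3 transitions (2 symbol, 1 ε)
  (zx)* = 7 transitions (2 symbol, 5 ε)
  (zx)*x = 9 transitions (3 symbol, 6 ε)
  ((zx)*x)* = 13 transitions (3 symbol, 10 ε)
  y ∪ x = 6 transitions (2 symbol, 4 ε)
  (y ∪ x)x = 8 transitions (3 symbol, 5 ε)
  z ∪ ((zx)*x)* ∪ (y ∪ x)x = 28 transitions (7 symbol, 21 ε)

28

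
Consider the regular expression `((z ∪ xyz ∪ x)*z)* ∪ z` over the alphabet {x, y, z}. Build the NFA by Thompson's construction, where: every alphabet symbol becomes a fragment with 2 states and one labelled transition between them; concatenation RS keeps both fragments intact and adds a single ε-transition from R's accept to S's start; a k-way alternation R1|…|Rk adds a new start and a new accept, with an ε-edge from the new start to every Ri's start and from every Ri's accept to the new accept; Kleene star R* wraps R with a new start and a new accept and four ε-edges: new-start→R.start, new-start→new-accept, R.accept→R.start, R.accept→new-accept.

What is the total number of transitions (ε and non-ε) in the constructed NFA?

28

Recursing over subexpressions:
Each of the 7 symbol leaves contributes 1 transition (1 symbol, 0 ε).
  xyz = 5 transitions (3 symbol, 2 ε)
  z ∪ xyz ∪ x = 13 transitions (5 symbol, 8 ε)
  (z ∪ xyz ∪ x)* = 17 transitions (5 symbol, 12 ε)
  (z ∪ xyz ∪ x)*z = 19 transitions (6 symbol, 13 ε)
  ((z ∪ xyz ∪ x)*z)* = 23 transitions (6 symbol, 17 ε)
  ((z ∪ xyz ∪ x)*z)* ∪ z = 28 transitions (7 symbol, 21 ε)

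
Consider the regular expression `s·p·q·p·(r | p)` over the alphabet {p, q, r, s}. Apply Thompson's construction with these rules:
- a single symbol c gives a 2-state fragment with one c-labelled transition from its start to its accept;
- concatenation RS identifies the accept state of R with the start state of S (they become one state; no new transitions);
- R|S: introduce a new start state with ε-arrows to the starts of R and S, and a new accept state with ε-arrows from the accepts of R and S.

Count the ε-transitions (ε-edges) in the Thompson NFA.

4

Bottom-up over the parse tree:
Each of the 6 symbol leaves contributes 0 ε-transitions.
  r | p — 4 ε-transitions
  s·p·q·p·(r | p) — 4 ε-transitions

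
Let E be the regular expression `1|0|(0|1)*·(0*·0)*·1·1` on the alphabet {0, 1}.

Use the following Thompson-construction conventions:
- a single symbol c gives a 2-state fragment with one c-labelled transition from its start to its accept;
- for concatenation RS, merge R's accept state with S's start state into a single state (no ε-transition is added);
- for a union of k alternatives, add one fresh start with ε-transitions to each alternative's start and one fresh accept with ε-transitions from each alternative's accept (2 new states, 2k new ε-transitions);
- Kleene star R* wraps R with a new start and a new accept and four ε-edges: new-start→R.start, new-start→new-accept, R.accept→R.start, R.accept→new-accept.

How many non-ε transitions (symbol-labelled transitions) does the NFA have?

8

Building bottom-up:
Each of the 8 symbol leaves contributes exactly 1 symbol transition.
  0|1 → 2 symbol transitions
  (0|1)* → 2 symbol transitions
  0* → 1 symbol transition
  0*·0 → 2 symbol transitions
  (0*·0)* → 2 symbol transitions
  (0|1)*·(0*·0)*·1·1 → 6 symbol transitions
  1|0|(0|1)*·(0*·0)*·1·1 → 8 symbol transitions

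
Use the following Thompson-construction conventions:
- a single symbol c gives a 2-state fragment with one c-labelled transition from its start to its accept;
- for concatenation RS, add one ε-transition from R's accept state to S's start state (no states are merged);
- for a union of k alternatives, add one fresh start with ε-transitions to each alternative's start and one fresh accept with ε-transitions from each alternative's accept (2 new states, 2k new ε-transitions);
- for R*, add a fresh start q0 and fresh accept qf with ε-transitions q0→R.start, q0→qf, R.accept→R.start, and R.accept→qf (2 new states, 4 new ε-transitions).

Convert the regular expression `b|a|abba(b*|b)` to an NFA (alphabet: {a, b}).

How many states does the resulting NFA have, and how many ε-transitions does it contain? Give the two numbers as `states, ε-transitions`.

22, 18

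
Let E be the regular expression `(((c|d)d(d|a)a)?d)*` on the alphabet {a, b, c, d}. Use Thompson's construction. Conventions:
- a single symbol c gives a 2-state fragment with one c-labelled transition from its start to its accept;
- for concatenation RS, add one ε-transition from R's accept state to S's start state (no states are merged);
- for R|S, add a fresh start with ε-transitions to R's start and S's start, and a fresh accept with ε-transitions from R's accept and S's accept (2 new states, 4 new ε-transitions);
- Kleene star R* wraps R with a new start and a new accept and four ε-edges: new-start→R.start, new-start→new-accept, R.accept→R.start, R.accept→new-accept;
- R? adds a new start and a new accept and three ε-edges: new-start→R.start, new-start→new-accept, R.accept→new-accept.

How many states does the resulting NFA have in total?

22

Per subexpression:
Each of the 7 symbol leaves contributes a 2-state fragment.
  c|d → 6 states
  d|a → 6 states
  (c|d)d(d|a)a → 16 states
  ((c|d)d(d|a)a)? → 18 states
  ((c|d)d(d|a)a)?d → 20 states
  (((c|d)d(d|a)a)?d)* → 22 states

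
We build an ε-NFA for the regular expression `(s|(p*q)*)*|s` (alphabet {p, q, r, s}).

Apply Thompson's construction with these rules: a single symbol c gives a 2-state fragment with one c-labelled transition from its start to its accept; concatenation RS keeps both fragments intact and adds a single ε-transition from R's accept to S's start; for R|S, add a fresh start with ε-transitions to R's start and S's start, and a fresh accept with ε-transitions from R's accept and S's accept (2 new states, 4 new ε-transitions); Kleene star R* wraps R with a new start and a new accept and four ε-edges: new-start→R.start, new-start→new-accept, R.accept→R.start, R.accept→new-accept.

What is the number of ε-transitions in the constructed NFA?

Bottom-up over the parse tree:
Each of the 4 symbol leaves contributes 0 ε-transitions.
  p* = 4 ε-transitions
  p*q = 5 ε-transitions
  (p*q)* = 9 ε-transitions
  s|(p*q)* = 13 ε-transitions
  (s|(p*q)*)* = 17 ε-transitions
  (s|(p*q)*)*|s = 21 ε-transitions

21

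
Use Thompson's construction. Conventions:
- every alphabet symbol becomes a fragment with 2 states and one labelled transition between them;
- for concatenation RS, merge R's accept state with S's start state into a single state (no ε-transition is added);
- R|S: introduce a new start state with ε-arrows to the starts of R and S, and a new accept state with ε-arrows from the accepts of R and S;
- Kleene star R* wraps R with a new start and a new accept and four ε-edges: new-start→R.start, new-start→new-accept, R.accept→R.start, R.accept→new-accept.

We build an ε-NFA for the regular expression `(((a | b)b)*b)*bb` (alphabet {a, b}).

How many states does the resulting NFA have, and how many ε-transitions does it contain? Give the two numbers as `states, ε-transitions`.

14, 12

Bottom-up over the parse tree:
Each of the 6 symbol leaves contributes 2 states and 0 ε-transitions.
  a | b = 6 states, 4 ε-transitions
  (a | b)b = 7 states, 4 ε-transitions
  ((a | b)b)* = 9 states, 8 ε-transitions
  ((a | b)b)*b = 10 states, 8 ε-transitions
  (((a | b)b)*b)* = 12 states, 12 ε-transitions
  (((a | b)b)*b)*bb = 14 states, 12 ε-transitions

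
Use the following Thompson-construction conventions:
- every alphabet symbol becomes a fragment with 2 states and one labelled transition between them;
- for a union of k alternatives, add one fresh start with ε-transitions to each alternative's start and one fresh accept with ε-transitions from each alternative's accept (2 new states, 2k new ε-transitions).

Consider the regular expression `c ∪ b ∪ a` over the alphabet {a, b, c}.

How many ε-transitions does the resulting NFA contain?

Recursing over subexpressions:
Each of the 3 symbol leaves contributes 0 ε-transitions.
  c ∪ b ∪ a : 6 ε-transitions

6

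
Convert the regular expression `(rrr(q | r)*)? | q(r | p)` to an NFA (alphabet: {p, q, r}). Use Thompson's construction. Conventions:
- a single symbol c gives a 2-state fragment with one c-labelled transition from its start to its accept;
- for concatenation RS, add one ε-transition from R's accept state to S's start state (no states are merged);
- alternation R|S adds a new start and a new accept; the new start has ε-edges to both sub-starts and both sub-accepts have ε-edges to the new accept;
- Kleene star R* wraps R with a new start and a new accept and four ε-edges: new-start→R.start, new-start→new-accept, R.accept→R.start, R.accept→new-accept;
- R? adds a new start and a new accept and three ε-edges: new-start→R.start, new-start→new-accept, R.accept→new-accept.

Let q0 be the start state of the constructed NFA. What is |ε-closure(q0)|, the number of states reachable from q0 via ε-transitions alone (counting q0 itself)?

6

Compute the ε-closure size of each fragment's start state recursively; a symbol fragment's start has no outgoing ε-edge, so its closure is just itself (size 1).
  q | r — new start ε-reaches every alternative's start; none of them accept ε, so the new accept is not reached: C = 1 + 1 + 1 = 3
  (q | r)* — the star's fresh start ε-reaches both the body's start and the fresh accept: C = 2 + 3 = 5
  rrr(q | r)* — C equals the left operand's closure size = 1 (its accept is not ε-reachable, so the closure stops there)
  (rrr(q | r)*)? — new start has ε-edges to the inner start and to the new accept, so C = 2 + 1 = 3
  r | p — C = 1 + 1 + 1 = 3 (the new accept is not ε-reachable since no branch accepts ε)
  q(r | p) — same as the first factor's closure: C = 1
  (rrr(q | r)*)? | q(r | p) — new start ε-reaches every alternative's start; at least one alternative accepts ε, so the union's new accept is reached too: C = 1 + 3 + 1 + 1 = 6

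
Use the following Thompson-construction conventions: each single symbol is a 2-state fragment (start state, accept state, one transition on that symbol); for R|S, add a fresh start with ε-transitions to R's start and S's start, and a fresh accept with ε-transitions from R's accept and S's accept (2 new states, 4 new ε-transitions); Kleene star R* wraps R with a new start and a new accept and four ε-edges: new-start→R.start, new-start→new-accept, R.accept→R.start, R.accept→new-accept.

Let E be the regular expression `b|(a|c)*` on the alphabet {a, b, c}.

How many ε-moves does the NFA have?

12

Building bottom-up:
Each of the 3 symbol leaves contributes 0 ε-transitions.
  a|c → 4 ε-transitions
  (a|c)* → 8 ε-transitions
  b|(a|c)* → 12 ε-transitions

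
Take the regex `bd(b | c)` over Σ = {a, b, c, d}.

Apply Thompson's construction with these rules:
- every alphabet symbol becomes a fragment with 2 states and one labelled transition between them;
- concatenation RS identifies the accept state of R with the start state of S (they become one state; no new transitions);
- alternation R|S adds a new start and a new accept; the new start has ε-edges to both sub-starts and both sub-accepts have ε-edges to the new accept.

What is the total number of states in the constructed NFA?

8

Per subexpression:
Each of the 4 symbol leaves contributes a 2-state fragment.
  b | c — 6 states
  bd(b | c) — 8 states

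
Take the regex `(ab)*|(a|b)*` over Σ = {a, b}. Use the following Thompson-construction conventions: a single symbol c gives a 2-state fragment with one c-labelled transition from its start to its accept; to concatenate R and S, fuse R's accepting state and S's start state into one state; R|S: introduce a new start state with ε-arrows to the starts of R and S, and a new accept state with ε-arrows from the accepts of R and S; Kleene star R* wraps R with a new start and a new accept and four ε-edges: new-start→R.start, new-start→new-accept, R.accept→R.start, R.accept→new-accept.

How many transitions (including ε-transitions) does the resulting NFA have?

Building bottom-up:
Each of the 4 symbol leaves contributes 1 transition (1 symbol, 0 ε).
  ab — 2 transitions (2 symbol, 0 ε)
  (ab)* — 6 transitions (2 symbol, 4 ε)
  a|b — 6 transitions (2 symbol, 4 ε)
  (a|b)* — 10 transitions (2 symbol, 8 ε)
  (ab)*|(a|b)* — 20 transitions (4 symbol, 16 ε)

20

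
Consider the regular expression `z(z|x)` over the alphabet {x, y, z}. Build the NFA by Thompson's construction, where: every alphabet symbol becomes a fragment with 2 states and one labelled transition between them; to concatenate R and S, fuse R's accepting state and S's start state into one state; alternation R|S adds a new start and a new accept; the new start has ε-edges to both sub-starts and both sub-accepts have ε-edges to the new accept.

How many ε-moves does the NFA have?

By structural recursion:
Each of the 3 symbol leaves contributes 0 ε-transitions.
  z|x — 4 ε-transitions
  z(z|x) — 4 ε-transitions

4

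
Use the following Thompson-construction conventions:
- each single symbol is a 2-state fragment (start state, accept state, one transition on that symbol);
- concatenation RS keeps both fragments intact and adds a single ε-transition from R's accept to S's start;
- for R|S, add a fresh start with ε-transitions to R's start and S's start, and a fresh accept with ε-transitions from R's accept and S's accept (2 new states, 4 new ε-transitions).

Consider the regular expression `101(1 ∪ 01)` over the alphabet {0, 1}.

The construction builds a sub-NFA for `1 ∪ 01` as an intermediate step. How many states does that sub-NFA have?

8

Fragment for `1 ∪ 01`:
Each of the 3 symbol leaves contributes a 2-state fragment.
  01 = 4 states
  1 ∪ 01 = 8 states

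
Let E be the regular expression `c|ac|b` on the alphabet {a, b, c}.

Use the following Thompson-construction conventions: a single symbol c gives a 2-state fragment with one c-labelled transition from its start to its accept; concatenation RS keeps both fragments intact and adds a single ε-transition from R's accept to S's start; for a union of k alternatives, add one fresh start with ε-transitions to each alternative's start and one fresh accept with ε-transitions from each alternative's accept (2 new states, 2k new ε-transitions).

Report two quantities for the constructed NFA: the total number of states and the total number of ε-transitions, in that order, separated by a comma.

10, 7

By structural recursion:
Each of the 4 symbol leaves contributes 2 states and 0 ε-transitions.
  ac → 4 states, 1 ε-transition
  c|ac|b → 10 states, 7 ε-transitions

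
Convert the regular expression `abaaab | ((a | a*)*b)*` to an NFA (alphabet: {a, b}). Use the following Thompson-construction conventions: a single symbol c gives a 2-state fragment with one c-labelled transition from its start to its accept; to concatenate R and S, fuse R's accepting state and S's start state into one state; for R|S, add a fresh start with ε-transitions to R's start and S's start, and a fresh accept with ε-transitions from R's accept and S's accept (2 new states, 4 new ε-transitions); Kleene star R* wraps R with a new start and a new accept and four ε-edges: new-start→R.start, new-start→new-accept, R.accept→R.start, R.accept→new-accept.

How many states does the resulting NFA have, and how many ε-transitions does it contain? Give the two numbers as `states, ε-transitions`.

22, 20

Building bottom-up:
Each of the 9 symbol leaves contributes 2 states and 0 ε-transitions.
  abaaab — 7 states, 0 ε-transitions
  a* — 4 states, 4 ε-transitions
  a | a* — 8 states, 8 ε-transitions
  (a | a*)* — 10 states, 12 ε-transitions
  (a | a*)*b — 11 states, 12 ε-transitions
  ((a | a*)*b)* — 13 states, 16 ε-transitions
  abaaab | ((a | a*)*b)* — 22 states, 20 ε-transitions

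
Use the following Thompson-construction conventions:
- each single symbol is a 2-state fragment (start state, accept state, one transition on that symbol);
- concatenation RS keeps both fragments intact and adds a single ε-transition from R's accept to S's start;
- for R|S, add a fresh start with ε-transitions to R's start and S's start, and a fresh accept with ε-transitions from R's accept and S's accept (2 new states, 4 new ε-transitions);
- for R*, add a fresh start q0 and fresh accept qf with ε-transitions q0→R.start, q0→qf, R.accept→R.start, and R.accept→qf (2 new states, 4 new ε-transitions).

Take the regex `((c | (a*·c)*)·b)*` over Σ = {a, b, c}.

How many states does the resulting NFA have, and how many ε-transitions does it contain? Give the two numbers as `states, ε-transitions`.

By structural recursion:
Each of the 4 symbol leaves contributes 2 states and 0 ε-transitions.
  a* : 4 states, 4 ε-transitions
  a*·c : 6 states, 5 ε-transitions
  (a*·c)* : 8 states, 9 ε-transitions
  c | (a*·c)* : 12 states, 13 ε-transitions
  (c | (a*·c)*)·b : 14 states, 14 ε-transitions
  ((c | (a*·c)*)·b)* : 16 states, 18 ε-transitions

16, 18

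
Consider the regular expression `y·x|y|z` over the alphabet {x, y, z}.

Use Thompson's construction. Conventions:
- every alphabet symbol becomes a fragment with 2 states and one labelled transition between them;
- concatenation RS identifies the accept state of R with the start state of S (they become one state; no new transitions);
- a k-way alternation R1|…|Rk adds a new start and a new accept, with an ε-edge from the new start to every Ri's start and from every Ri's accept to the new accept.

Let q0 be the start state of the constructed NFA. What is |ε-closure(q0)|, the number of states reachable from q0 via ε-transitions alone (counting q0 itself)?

4

Work bottom-up. For each fragment F, track |ε-closure(F.start)| and whether F's accept lies in that closure (i.e. whether F accepts ε). A single-symbol fragment has closure size 1 and does not accept ε.
  y·x — C equals the left operand's closure size = 1 (its accept is not ε-reachable, so the closure stops there)
  y·x|y|z — new start ε-reaches every alternative's start; none of them accept ε, so the new accept is not reached: C = 1 + 1 + 1 + 1 = 4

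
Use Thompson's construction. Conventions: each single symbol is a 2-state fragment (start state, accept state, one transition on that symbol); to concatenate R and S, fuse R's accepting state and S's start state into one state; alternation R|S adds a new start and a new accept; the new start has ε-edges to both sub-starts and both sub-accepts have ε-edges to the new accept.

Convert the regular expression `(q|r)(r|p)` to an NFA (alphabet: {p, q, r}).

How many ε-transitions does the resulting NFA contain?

8

Recursing over subexpressions:
Each of the 4 symbol leaves contributes 0 ε-transitions.
  q|r = 4 ε-transitions
  r|p = 4 ε-transitions
  (q|r)(r|p) = 8 ε-transitions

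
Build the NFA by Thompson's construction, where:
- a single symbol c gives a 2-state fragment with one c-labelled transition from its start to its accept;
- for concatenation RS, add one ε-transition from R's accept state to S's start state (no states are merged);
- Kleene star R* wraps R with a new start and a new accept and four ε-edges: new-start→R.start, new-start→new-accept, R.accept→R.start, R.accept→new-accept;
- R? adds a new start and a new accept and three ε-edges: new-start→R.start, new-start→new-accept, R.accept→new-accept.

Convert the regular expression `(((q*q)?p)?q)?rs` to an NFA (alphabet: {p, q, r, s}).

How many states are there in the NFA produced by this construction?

20

Per subexpression:
Each of the 6 symbol leaves contributes a 2-state fragment.
  q* = 4 states
  q*q = 6 states
  (q*q)? = 8 states
  (q*q)?p = 10 states
  ((q*q)?p)? = 12 states
  ((q*q)?p)?q = 14 states
  (((q*q)?p)?q)? = 16 states
  (((q*q)?p)?q)?rs = 20 states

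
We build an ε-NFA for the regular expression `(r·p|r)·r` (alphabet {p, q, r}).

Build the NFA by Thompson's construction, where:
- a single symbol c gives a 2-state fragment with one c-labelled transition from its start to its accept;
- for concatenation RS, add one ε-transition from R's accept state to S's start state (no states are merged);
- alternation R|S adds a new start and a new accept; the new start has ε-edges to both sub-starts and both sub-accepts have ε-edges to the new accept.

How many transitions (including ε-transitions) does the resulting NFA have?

10

By structural recursion:
Each of the 4 symbol leaves contributes 1 transition (1 symbol, 0 ε).
  r·p — 3 transitions (2 symbol, 1 ε)
  r·p|r — 8 transitions (3 symbol, 5 ε)
  (r·p|r)·r — 10 transitions (4 symbol, 6 ε)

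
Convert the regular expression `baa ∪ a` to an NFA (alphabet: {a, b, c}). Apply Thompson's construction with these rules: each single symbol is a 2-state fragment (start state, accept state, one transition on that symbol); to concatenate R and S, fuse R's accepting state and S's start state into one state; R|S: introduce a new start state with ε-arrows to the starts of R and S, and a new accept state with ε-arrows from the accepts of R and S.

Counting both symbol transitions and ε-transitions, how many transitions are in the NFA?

8

Recursing over subexpressions:
Each of the 4 symbol leaves contributes 1 transition (1 symbol, 0 ε).
  baa → 3 transitions (3 symbol, 0 ε)
  baa ∪ a → 8 transitions (4 symbol, 4 ε)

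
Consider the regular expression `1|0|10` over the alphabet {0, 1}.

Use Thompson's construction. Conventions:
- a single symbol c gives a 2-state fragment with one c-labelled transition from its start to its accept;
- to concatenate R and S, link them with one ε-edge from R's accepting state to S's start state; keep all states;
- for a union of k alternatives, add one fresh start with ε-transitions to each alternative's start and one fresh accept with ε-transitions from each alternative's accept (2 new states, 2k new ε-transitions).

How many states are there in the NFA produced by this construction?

10

Building bottom-up:
Each of the 4 symbol leaves contributes a 2-state fragment.
  10 : 4 states
  1|0|10 : 10 states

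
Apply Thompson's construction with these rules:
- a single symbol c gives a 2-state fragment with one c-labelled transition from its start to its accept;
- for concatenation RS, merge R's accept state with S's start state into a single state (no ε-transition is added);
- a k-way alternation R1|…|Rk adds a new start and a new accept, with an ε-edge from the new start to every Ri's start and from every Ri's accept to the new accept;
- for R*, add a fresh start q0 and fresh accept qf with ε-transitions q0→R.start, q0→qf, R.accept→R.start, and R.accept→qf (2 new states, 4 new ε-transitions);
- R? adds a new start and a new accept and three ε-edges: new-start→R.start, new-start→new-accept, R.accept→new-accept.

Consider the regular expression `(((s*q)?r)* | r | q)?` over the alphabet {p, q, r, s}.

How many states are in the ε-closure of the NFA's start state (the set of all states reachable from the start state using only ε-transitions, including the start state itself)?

13

Let C(F) = |ε-closure(F.start)| within fragment F, and note whether F accepts ε. Symbol fragments have C = 1 and do not accept ε. Then:
  s* : C = 1 (new start) + 1 (body) + 1 (new accept) = 3
  s*q : the left operand accepts ε, so the closure extends into the next operand (the shared merged state is already counted); C = 3 + (1−1) = 3
  (s*q)? : new start has ε-edges to the inner start and to the new accept, so C = 2 + 3 = 5
  (s*q)?r : C = 5 + (1−1) = 5 (closure spills across the concat boundary because the left factor accepts ε)
  ((s*q)?r)* : C = 1 (new start) + 5 (body) + 1 (new accept) = 7
  ((s*q)?r)* | r | q : new start ε-reaches every alternative's start; at least one alternative accepts ε, so the union's new accept is reached too: C = 1 + 7 + 1 + 1 + 1 = 11
  (((s*q)?r)* | r | q)? : new start has ε-edges to the inner start and to the new accept, so C = 2 + 11 = 13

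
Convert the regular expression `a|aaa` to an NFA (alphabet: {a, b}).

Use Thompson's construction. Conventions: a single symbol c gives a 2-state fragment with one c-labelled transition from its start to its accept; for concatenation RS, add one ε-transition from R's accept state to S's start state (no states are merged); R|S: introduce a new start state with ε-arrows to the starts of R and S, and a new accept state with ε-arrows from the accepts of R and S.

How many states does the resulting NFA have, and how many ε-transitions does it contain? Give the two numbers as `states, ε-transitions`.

10, 6

By structural recursion:
Each of the 4 symbol leaves contributes 2 states and 0 ε-transitions.
  aaa = 6 states, 2 ε-transitions
  a|aaa = 10 states, 6 ε-transitions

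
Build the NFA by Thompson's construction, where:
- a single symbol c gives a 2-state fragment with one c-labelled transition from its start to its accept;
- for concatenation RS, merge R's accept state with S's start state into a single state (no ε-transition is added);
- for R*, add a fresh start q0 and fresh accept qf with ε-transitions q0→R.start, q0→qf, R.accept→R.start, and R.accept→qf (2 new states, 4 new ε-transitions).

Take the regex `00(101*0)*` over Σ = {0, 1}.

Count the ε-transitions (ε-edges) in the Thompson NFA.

Recursing over subexpressions:
Each of the 6 symbol leaves contributes 0 ε-transitions.
  1* — 4 ε-transitions
  101*0 — 4 ε-transitions
  (101*0)* — 8 ε-transitions
  00(101*0)* — 8 ε-transitions

8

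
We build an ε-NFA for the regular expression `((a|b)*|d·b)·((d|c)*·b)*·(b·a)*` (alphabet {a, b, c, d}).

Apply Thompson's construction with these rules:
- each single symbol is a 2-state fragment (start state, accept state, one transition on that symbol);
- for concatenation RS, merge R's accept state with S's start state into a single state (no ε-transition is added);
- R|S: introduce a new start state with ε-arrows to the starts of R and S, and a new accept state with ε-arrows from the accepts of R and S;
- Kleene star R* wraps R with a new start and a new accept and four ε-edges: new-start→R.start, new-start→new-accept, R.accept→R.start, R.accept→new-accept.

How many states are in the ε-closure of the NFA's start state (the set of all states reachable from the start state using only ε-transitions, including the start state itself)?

Compute the ε-closure size of each fragment's start state recursively; a symbol fragment's start has no outgoing ε-edge, so its closure is just itself (size 1).
  a|b → C = 1 + 1 + 1 = 3 (the new accept is not ε-reachable since no branch accepts ε)
  (a|b)* → new start has ε-edges to the inner start and to the new accept, so C = 2 + 3 = 5
  d·b → C equals the left operand's closure size = 1 (its accept is not ε-reachable, so the closure stops there)
  (a|b)*|d·b → C = 1 (new start) + (5 + 1) + 1 (new accept, since some branch ε-reaches its own accept) = 8
  d|c → C = 1 + 1 + 1 = 3 (the new accept is not ε-reachable since no branch accepts ε)
  (d|c)* → C = 1 (new start) + 3 (body) + 1 (new accept) = 5
  (d|c)*·b → C = 5 + (1−1) = 5 (closure spills across the concat boundary because the left factor accepts ε)
  ((d|c)*·b)* → new start has ε-edges to the inner start and to the new accept, so C = 2 + 5 = 7
  b·a → same as the first factor's closure: C = 1
  (b·a)* → the star's fresh start ε-reaches both the body's start and the fresh accept: C = 2 + 1 = 3
  ((a|b)*|d·b)·((d|c)*·b)*·(b·a)* → C = 8 + (7−1) + (3−1) = 16 (closure spills across the concat boundary because the left factor accepts ε)

16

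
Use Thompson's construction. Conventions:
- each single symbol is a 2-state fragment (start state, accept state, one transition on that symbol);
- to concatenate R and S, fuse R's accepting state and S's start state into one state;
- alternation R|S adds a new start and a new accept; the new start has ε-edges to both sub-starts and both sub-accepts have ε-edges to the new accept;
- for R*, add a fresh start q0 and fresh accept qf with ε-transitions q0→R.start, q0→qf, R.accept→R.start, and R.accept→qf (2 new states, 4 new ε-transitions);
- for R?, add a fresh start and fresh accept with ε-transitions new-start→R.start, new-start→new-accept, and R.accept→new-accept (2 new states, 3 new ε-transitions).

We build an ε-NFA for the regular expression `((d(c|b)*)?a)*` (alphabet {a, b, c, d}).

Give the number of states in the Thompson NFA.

14

Recursing over subexpressions:
Each of the 4 symbol leaves contributes a 2-state fragment.
  c|b — 6 states
  (c|b)* — 8 states
  d(c|b)* — 9 states
  (d(c|b)*)? — 11 states
  (d(c|b)*)?a — 12 states
  ((d(c|b)*)?a)* — 14 states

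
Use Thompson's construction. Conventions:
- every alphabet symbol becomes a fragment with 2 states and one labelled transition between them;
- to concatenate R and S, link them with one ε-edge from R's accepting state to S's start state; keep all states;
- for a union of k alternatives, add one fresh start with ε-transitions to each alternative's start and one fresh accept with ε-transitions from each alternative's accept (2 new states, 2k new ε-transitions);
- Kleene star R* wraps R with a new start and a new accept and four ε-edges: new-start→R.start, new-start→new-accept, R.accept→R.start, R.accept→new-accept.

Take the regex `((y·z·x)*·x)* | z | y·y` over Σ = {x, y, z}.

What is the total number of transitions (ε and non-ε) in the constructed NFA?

Per subexpression:
Each of the 7 symbol leaves contributes 1 transition (1 symbol, 0 ε).
  y·z·x → 5 transitions (3 symbol, 2 ε)
  (y·z·x)* → 9 transitions (3 symbol, 6 ε)
  (y·z·x)*·x → 11 transitions (4 symbol, 7 ε)
  ((y·z·x)*·x)* → 15 transitions (4 symbol, 11 ε)
  y·y → 3 transitions (2 symbol, 1 ε)
  ((y·z·x)*·x)* | z | y·y → 25 transitions (7 symbol, 18 ε)

25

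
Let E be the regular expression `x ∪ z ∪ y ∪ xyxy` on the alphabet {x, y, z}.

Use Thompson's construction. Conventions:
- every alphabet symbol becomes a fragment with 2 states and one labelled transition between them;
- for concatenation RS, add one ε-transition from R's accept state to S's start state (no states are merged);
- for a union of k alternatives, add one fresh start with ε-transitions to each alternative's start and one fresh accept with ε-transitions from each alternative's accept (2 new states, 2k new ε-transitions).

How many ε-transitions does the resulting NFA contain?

By structural recursion:
Each of the 7 symbol leaves contributes 0 ε-transitions.
  xyxy : 3 ε-transitions
  x ∪ z ∪ y ∪ xyxy : 11 ε-transitions

11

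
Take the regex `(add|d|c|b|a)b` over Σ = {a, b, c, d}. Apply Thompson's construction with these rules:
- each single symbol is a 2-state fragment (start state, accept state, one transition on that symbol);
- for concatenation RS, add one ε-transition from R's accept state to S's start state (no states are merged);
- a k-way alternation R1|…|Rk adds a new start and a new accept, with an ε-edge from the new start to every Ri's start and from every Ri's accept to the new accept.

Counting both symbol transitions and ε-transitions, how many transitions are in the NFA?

Bottom-up over the parse tree:
Each of the 8 symbol leaves contributes 1 transition (1 symbol, 0 ε).
  add = 5 transitions (3 symbol, 2 ε)
  add|d|c|b|a = 19 transitions (7 symbol, 12 ε)
  (add|d|c|b|a)b = 21 transitions (8 symbol, 13 ε)

21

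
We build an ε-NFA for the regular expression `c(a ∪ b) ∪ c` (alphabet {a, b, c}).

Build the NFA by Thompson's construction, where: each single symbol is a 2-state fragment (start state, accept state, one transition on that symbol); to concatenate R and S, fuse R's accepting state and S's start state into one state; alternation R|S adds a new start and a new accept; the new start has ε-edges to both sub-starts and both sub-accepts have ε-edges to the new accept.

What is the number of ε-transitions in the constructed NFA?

8

Building bottom-up:
Each of the 4 symbol leaves contributes 0 ε-transitions.
  a ∪ b → 4 ε-transitions
  c(a ∪ b) → 4 ε-transitions
  c(a ∪ b) ∪ c → 8 ε-transitions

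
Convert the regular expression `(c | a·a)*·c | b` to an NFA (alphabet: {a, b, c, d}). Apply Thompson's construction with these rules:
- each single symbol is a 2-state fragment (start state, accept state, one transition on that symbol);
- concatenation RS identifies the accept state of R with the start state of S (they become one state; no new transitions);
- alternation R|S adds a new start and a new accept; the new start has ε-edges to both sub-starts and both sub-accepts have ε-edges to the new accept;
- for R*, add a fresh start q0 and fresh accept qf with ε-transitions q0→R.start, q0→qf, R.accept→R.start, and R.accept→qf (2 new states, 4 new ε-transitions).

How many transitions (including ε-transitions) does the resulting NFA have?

Recursing over subexpressions:
Each of the 5 symbol leaves contributes 1 transition (1 symbol, 0 ε).
  a·a → 2 transitions (2 symbol, 0 ε)
  c | a·a → 7 transitions (3 symbol, 4 ε)
  (c | a·a)* → 11 transitions (3 symbol, 8 ε)
  (c | a·a)*·c → 12 transitions (4 symbol, 8 ε)
  (c | a·a)*·c | b → 17 transitions (5 symbol, 12 ε)

17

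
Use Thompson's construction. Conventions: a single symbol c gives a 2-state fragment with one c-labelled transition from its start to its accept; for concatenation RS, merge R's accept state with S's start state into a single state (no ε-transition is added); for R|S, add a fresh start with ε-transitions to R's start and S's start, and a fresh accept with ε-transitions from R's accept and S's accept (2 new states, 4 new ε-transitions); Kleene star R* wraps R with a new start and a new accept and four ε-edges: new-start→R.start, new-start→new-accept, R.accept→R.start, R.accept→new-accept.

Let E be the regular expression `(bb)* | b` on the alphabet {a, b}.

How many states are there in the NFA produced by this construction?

9

Building bottom-up:
Each of the 3 symbol leaves contributes a 2-state fragment.
  bb : 3 states
  (bb)* : 5 states
  (bb)* | b : 9 states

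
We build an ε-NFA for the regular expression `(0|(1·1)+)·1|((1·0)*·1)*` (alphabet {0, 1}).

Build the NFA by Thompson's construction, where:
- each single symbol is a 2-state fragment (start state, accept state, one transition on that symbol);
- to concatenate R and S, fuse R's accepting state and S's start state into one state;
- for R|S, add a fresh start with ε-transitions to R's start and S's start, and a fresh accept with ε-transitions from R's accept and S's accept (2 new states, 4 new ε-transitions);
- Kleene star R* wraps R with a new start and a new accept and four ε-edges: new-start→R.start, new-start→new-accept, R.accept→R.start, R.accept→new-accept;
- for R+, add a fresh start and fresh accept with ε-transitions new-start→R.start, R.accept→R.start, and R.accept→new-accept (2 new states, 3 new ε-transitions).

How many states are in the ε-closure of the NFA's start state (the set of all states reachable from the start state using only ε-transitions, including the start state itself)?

Let C(F) = |ε-closure(F.start)| within fragment F, and note whether F accepts ε. Symbol fragments have C = 1 and do not accept ε. Then:
  1·1 → |closure| equals the left operand's closure size = 1 (its accept is not ε-reachable, so the closure stops there)
  (1·1)+ → |closure| = 1 + 1 = 2 (the body doesn't accept ε, so the new accept is not reached)
  0|(1·1)+ → |closure| = 1 + 1 + 2 = 4 (the new accept is not ε-reachable since no branch accepts ε)
  (0|(1·1)+)·1 → same as the first factor's closure: |closure| = 4
  1·0 → same as the first factor's closure: |closure| = 1
  (1·0)* → the star's fresh start ε-reaches both the body's start and the fresh accept: |closure| = 2 + 1 = 3
  (1·0)*·1 → the left operand accepts ε, so the closure extends into the next operand (the shared merged state is already counted); |closure| = 3 + (1−1) = 3
  ((1·0)*·1)* → new start has ε-edges to the inner start and to the new accept, so |closure| = 2 + 3 = 5
  (0|(1·1)+)·1|((1·0)*·1)* → new start ε-reaches every alternative's start; at least one alternative accepts ε, so the union's new accept is reached too: |closure| = 1 + 4 + 5 + 1 = 11

11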